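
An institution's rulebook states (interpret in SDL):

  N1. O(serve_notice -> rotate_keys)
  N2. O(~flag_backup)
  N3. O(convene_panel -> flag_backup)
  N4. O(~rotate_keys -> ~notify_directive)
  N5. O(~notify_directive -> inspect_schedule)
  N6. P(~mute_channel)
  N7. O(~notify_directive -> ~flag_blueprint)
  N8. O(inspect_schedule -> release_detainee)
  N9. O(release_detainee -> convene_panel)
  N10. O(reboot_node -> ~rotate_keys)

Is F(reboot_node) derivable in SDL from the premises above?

Yes

Premise 2 states O(~flag_backup) outright.
Premise 3, O(convene_panel -> flag_backup), contraposes to O(~flag_backup -> ~convene_panel); with O(~flag_backup) we get O(~convene_panel).
Premise 9, O(release_detainee -> convene_panel), contraposes to O(~convene_panel -> ~release_detainee); with O(~convene_panel) we get O(~release_detainee).
Premise 8 is O(inspect_schedule -> release_detainee); contrapositively O(~release_detainee -> ~inspect_schedule). Since O(~release_detainee) holds, K gives O(~inspect_schedule).
Premise 5 is O(~notify_directive -> inspect_schedule); contrapositively O(~inspect_schedule -> notify_directive). Since O(~inspect_schedule) holds, K gives O(notify_directive).
Premise 4 is O(~rotate_keys -> ~notify_directive); contrapositively O(notify_directive -> rotate_keys). Since O(notify_directive) holds, K gives O(rotate_keys).
Premise 10 is O(reboot_node -> ~rotate_keys); contrapositively O(rotate_keys -> ~reboot_node). Since O(rotate_keys) holds, K gives O(~reboot_node).
Premises 1, 6, 7 do not contribute to this derivation.
So O(~reboot_node) holds, i.e. F(reboot_node). The claim follows.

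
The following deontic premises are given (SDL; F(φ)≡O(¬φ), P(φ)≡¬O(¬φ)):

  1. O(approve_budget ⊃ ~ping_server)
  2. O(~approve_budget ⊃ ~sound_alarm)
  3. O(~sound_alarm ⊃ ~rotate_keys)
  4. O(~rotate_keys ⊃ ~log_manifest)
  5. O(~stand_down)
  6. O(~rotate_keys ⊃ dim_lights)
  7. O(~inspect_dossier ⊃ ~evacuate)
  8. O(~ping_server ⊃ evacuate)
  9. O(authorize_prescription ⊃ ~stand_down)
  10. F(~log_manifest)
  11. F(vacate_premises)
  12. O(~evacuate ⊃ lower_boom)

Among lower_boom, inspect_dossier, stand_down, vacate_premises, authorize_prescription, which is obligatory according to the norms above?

F(~log_manifest) at premise 10 means O(log_manifest).
Premise 4 is O(~rotate_keys ⊃ ~log_manifest); contrapositively O(log_manifest ⊃ rotate_keys). Since O(log_manifest) holds, K gives O(rotate_keys).
The contrapositive of premise 3 (O(~sound_alarm ⊃ ~rotate_keys)) is O(rotate_keys ⊃ sound_alarm), and O(rotate_keys) is already established, so O(sound_alarm).
The contrapositive of premise 2 (O(~approve_budget ⊃ ~sound_alarm)) is O(sound_alarm ⊃ approve_budget), and O(sound_alarm) is already established, so O(approve_budget).
Applying K to premise 1 (O(approve_budget ⊃ ~ping_server)) and O(approve_budget) yields O(~ping_server).
Premise 8 is O(~ping_server ⊃ evacuate); since O(~ping_server), deontic closure gives O(evacuate).
The contrapositive of premise 7 (O(~inspect_dossier ⊃ ~evacuate)) is O(evacuate ⊃ inspect_dossier), and O(evacuate) is already established, so O(inspect_dossier).
So O(inspect_dossier) holds — inspect_dossier is obligatory. None of the other listed options is made obligatory by any chain of premises.

inspect_dossier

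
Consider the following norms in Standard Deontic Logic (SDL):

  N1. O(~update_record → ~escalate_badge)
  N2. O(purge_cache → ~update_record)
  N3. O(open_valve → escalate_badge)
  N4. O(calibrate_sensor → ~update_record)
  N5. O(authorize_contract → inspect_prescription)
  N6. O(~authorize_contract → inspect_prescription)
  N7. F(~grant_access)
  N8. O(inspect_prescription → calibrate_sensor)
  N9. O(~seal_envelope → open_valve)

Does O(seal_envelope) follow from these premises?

Premises 5 and 6 are O(authorize_contract → inspect_prescription) and O(~authorize_contract → inspect_prescription); every ideal world satisfies authorize_contract or ~authorize_contract, so in either case inspect_prescription holds — hence O(inspect_prescription).
From O(inspect_prescription) and premise 8, O(inspect_prescription → calibrate_sensor), we obtain O(calibrate_sensor).
Premise 4 is O(calibrate_sensor → ~update_record); since O(calibrate_sensor), deontic closure gives O(~update_record).
With premise 1, O(~update_record → ~escalate_badge), the K-axiom yields O(~escalate_badge).
The contrapositive of premise 3 (O(open_valve → escalate_badge)) is O(~escalate_badge → ~open_valve), and O(~escalate_badge) is already established, so O(~open_valve).
Premise 9, O(~seal_envelope → open_valve), contraposes to O(~open_valve → seal_envelope); with O(~open_valve) we get O(seal_envelope).
Premises 2, 7 do not contribute to this derivation.
So O(seal_envelope) follows.

Yes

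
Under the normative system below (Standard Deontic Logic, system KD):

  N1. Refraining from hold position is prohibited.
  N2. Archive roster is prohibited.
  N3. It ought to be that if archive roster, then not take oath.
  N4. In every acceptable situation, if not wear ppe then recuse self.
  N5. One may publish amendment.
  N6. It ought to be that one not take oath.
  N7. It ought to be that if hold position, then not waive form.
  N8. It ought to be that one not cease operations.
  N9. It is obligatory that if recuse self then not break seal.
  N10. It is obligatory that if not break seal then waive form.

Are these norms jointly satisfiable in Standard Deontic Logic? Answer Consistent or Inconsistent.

Consistent

Premise 3 is O(archive_roster → ¬take_oath); even if O(¬take_oath) held, inferring O(archive_roster) would be affirming the consequent — invalid.
So O(archive_roster) is not derivable, and the apparent clash with O(¬archive_roster) does not arise.
A world satisfying every obligation exists (e.g. archive_roster=false, break_seal=true, cease_operations=false, hold_position=true, publish_amendment=false, recuse_self=false, take_oath=false, waive_form=false, wear_ppe=true); no atom is both obligatory and forbidden, so the set is consistent.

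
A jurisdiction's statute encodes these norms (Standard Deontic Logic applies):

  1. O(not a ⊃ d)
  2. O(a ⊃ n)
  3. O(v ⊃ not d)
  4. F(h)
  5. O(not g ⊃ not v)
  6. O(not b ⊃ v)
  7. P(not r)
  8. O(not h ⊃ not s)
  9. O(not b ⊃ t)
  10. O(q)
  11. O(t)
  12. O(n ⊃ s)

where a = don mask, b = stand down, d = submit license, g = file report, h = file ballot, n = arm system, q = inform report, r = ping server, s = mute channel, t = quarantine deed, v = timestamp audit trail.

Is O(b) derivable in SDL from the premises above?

Yes

Premise 4 is F(h), i.e. O(not h).
Premise 8 is O(not h ⊃ not s); since O(not h), deontic closure gives O(not s).
Premise 12 is O(n ⊃ s); contrapositively O(not s ⊃ not n). Since O(not s) holds, K gives O(not n).
The contrapositive of premise 2 (O(a ⊃ n)) is O(not n ⊃ not a), and O(not n) is already established, so O(not a).
With premise 1, O(not a ⊃ d), the K-axiom yields O(d).
The contrapositive of premise 3 (O(v ⊃ not d)) is O(d ⊃ not v), and O(d) is already established, so O(not v).
The contrapositive of premise 6 (O(not b ⊃ v)) is O(not v ⊃ b), and O(not v) is already established, so O(b).
Premises 5, 7, 9, 10, 11 do not contribute to this derivation.
So O(b) follows.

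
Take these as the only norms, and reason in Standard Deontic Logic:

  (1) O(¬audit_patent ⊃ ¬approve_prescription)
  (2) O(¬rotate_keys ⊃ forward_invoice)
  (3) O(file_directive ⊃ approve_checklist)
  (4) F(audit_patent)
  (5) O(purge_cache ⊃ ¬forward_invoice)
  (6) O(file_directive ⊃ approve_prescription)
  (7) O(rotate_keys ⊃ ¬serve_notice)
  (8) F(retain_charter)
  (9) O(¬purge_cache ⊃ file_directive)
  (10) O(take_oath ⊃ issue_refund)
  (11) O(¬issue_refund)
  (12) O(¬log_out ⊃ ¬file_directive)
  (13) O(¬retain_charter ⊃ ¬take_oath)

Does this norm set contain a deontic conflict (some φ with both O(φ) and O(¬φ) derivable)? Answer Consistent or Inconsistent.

Premise 10 is O(take_oath ⊃ issue_refund), but O(take_oath) is not derivable from the premises, so it does not yield O(issue_refund).
So O(issue_refund) is not derivable, and the apparent clash with O(¬issue_refund) does not arise.
A world satisfying every obligation exists (e.g. approve_checklist=false, approve_prescription=false, audit_patent=false, file_directive=false, forward_invoice=false, issue_refund=false, log_out=false, purge_cache=true, retain_charter=false, rotate_keys=true, serve_notice=false, take_oath=false); no atom is both obligatory and forbidden, so the set is consistent.

Consistent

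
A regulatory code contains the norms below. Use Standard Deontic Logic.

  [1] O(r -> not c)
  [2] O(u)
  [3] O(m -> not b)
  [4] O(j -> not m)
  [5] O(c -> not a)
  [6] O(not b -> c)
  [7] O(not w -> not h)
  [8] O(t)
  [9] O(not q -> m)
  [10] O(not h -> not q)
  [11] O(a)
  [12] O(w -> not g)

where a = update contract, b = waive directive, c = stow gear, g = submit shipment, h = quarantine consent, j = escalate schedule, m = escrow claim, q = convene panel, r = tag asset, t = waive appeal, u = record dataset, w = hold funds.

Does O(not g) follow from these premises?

Yes

Premise 11 states O(a) outright.
Premise 5 is O(c -> not a); contrapositively O(a -> not c). Since O(a) holds, K gives O(not c).
Premise 6 is O(not b -> c); contrapositively O(not c -> b). Since O(not c) holds, K gives O(b).
Premise 3, O(m -> not b), contraposes to O(b -> not m); with O(b) we get O(not m).
Premise 9 is O(not q -> m); contrapositively O(not m -> q). Since O(not m) holds, K gives O(q).
Premise 10 is O(not h -> not q); contrapositively O(q -> h). Since O(q) holds, K gives O(h).
The contrapositive of premise 7 (O(not w -> not h)) is O(h -> w), and O(h) is already established, so O(w).
Applying K to premise 12 (O(w -> not g)) and O(w) yields O(not g).
Premises 1, 2, 4, 8 do not contribute to this derivation.
So O(not g) follows.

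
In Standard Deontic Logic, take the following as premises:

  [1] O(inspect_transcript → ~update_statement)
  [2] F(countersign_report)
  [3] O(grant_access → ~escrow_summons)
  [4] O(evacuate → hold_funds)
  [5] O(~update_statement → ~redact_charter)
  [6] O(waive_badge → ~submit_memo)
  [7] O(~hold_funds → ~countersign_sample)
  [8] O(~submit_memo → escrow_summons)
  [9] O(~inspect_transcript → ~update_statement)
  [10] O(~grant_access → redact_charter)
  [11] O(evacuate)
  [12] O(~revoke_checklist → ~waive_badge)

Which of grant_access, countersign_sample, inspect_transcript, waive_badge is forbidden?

waive_badge

Premises 1 and 9 are O(inspect_transcript → ~update_statement) and O(~inspect_transcript → ~update_statement); every ideal world satisfies inspect_transcript or ~inspect_transcript, so in either case ~update_statement holds — hence O(~update_statement).
From O(~update_statement) and premise 5, O(~update_statement → ~redact_charter), we obtain O(~redact_charter).
The contrapositive of premise 10 (O(~grant_access → redact_charter)) is O(~redact_charter → grant_access), and O(~redact_charter) is already established, so O(grant_access).
Premise 3 is O(grant_access → ~escrow_summons); since O(grant_access), deontic closure gives O(~escrow_summons).
The contrapositive of premise 8 (O(~submit_memo → escrow_summons)) is O(~escrow_summons → submit_memo), and O(~escrow_summons) is already established, so O(submit_memo).
Premise 6, O(waive_badge → ~submit_memo), contraposes to O(submit_memo → ~waive_badge); with O(submit_memo) we get O(~waive_badge).
So O(~waive_badge) holds, i.e. waive_badge is forbidden. None of the other listed options is forbidden under the premises.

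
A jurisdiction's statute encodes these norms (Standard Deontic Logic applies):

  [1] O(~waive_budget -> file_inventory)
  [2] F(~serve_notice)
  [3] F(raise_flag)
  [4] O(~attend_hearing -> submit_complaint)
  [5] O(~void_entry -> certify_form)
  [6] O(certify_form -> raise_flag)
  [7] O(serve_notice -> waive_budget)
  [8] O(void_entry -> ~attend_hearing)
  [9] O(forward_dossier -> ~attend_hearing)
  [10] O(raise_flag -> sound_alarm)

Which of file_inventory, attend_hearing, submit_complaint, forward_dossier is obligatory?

Premise 3, F(raise_flag), is equivalent to O(~raise_flag).
Premise 6, O(certify_form -> raise_flag), contraposes to O(~raise_flag -> ~certify_form); with O(~raise_flag) we get O(~certify_form).
Premise 5, O(~void_entry -> certify_form), contraposes to O(~certify_form -> void_entry); with O(~certify_form) we get O(void_entry).
Premise 8 is O(void_entry -> ~attend_hearing); since O(void_entry), deontic closure gives O(~attend_hearing).
Applying K to premise 4 (O(~attend_hearing -> submit_complaint)) and O(~attend_hearing) yields O(submit_complaint).
So O(submit_complaint) holds — submit_complaint is obligatory. None of the other listed options is made obligatory by any chain of premises.

submit_complaint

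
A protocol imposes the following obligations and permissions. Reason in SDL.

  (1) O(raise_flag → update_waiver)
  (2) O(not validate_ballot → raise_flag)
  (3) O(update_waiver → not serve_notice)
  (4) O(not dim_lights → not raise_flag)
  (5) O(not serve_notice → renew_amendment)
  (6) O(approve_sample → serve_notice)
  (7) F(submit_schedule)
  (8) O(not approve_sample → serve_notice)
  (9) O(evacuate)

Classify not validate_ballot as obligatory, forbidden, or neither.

Forbidden

Premises 6 and 8 are O(approve_sample → serve_notice) and O(not approve_sample → serve_notice); every ideal world satisfies approve_sample or not approve_sample, so in either case serve_notice holds — hence O(serve_notice).
Premise 3 is O(update_waiver → not serve_notice); contrapositively O(serve_notice → not update_waiver). Since O(serve_notice) holds, K gives O(not update_waiver).
The contrapositive of premise 1 (O(raise_flag → update_waiver)) is O(not update_waiver → not raise_flag), and O(not update_waiver) is already established, so O(not raise_flag).
Premise 2 is O(not validate_ballot → raise_flag); contrapositively O(not raise_flag → validate_ballot). Since O(not raise_flag) holds, K gives O(validate_ballot).
Premises 4, 5, 7, 9 do not contribute to this derivation.
Thus O(validate_ballot), which is F(not validate_ballot): not validate_ballot is forbidden.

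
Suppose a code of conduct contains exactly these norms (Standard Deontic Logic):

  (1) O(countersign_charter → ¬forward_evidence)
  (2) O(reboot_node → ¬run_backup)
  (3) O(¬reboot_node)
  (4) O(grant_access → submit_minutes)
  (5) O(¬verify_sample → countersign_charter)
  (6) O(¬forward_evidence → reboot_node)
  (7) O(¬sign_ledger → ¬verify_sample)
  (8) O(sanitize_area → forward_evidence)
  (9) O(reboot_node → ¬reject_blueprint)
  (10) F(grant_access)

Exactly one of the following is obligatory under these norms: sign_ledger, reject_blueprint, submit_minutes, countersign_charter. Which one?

sign_ledger

From premise 3 we have O(¬reboot_node).
Premise 6 is O(¬forward_evidence → reboot_node); contrapositively O(¬reboot_node → forward_evidence). Since O(¬reboot_node) holds, K gives O(forward_evidence).
The contrapositive of premise 1 (O(countersign_charter → ¬forward_evidence)) is O(forward_evidence → ¬countersign_charter), and O(forward_evidence) is already established, so O(¬countersign_charter).
The contrapositive of premise 5 (O(¬verify_sample → countersign_charter)) is O(¬countersign_charter → verify_sample), and O(¬countersign_charter) is already established, so O(verify_sample).
Premise 7 is O(¬sign_ledger → ¬verify_sample); contrapositively O(verify_sample → sign_ledger). Since O(verify_sample) holds, K gives O(sign_ledger).
So O(sign_ledger) holds — sign_ledger is obligatory. None of the other listed options is made obligatory by any chain of premises.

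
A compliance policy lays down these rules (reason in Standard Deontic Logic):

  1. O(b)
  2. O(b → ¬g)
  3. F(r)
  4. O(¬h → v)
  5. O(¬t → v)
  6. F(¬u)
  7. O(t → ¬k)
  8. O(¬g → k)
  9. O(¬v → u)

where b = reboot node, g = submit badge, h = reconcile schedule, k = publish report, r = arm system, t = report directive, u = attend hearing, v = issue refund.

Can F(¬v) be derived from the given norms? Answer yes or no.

Yes

Premise 1 states O(b) outright.
With premise 2, O(b → ¬g), the K-axiom yields O(¬g).
From O(¬g) and premise 8, O(¬g → k), we obtain O(k).
Premise 7 is O(t → ¬k); contrapositively O(k → ¬t). Since O(k) holds, K gives O(¬t).
With premise 5, O(¬t → v), the K-axiom yields O(v).
Premises 3, 4, 6, 9 do not contribute to this derivation.
So O(v) holds, i.e. F(¬v). The claim follows.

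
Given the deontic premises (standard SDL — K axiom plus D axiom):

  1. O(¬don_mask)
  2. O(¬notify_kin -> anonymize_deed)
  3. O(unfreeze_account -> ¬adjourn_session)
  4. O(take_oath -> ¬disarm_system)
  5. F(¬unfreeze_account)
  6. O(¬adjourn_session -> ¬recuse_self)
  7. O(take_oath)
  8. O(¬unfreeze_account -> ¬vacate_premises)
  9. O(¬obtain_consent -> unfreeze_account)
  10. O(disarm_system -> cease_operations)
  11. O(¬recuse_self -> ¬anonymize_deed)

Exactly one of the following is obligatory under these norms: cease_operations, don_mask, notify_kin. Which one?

F(¬unfreeze_account) at premise 5 means O(unfreeze_account).
With premise 3, O(unfreeze_account -> ¬adjourn_session), the K-axiom yields O(¬adjourn_session).
With premise 6, O(¬adjourn_session -> ¬recuse_self), the K-axiom yields O(¬recuse_self).
Applying K to premise 11 (O(¬recuse_self -> ¬anonymize_deed)) and O(¬recuse_self) yields O(¬anonymize_deed).
Premise 2 is O(¬notify_kin -> anonymize_deed); contrapositively O(¬anonymize_deed -> notify_kin). Since O(¬anonymize_deed) holds, K gives O(notify_kin).
So O(notify_kin) holds — notify_kin is obligatory. None of the other listed options is made obligatory by any chain of premises.

notify_kin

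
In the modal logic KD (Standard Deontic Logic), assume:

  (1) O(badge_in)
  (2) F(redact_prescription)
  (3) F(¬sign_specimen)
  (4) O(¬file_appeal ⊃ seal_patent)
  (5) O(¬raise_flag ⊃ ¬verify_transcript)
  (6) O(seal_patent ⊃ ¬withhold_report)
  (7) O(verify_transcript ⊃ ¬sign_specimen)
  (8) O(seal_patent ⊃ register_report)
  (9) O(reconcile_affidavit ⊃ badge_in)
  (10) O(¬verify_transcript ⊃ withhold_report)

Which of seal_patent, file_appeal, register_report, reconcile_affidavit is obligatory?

file_appeal

Premise 3, F(¬sign_specimen), is equivalent to O(sign_specimen).
The contrapositive of premise 7 (O(verify_transcript ⊃ ¬sign_specimen)) is O(sign_specimen ⊃ ¬verify_transcript), and O(sign_specimen) is already established, so O(¬verify_transcript).
With premise 10, O(¬verify_transcript ⊃ withhold_report), the K-axiom yields O(withhold_report).
Premise 6 is O(seal_patent ⊃ ¬withhold_report); contrapositively O(withhold_report ⊃ ¬seal_patent). Since O(withhold_report) holds, K gives O(¬seal_patent).
Premise 4, O(¬file_appeal ⊃ seal_patent), contraposes to O(¬seal_patent ⊃ file_appeal); with O(¬seal_patent) we get O(file_appeal).
So O(file_appeal) holds — file_appeal is obligatory. None of the other listed options is made obligatory by any chain of premises.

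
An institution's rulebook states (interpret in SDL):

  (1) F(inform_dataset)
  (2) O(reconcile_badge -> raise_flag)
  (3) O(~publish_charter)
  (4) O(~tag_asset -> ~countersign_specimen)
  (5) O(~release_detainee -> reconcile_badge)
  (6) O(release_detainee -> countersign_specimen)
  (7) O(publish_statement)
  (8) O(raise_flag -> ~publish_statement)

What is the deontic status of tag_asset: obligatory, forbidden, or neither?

Obligatory

Premise 7 gives O(publish_statement).
The contrapositive of premise 8 (O(raise_flag -> ~publish_statement)) is O(publish_statement -> ~raise_flag), and O(publish_statement) is already established, so O(~raise_flag).
Premise 2 is O(reconcile_badge -> raise_flag); contrapositively O(~raise_flag -> ~reconcile_badge). Since O(~raise_flag) holds, K gives O(~reconcile_badge).
The contrapositive of premise 5 (O(~release_detainee -> reconcile_badge)) is O(~reconcile_badge -> release_detainee), and O(~reconcile_badge) is already established, so O(release_detainee).
With premise 6, O(release_detainee -> countersign_specimen), the K-axiom yields O(countersign_specimen).
Premise 4, O(~tag_asset -> ~countersign_specimen), contraposes to O(countersign_specimen -> tag_asset); with O(countersign_specimen) we get O(tag_asset).
Premises 1, 3 do not contribute to this derivation.
Hence tag_asset is obligatory.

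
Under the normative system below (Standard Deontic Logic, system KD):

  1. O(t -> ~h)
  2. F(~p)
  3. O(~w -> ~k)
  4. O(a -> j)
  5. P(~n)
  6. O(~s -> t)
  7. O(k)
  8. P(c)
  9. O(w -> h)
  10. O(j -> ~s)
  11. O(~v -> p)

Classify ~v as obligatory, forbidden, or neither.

Neither

Premise 11 is O(~v -> p); even if O(p) held, inferring O(~v) would be affirming the consequent — invalid.
No premise or chain of K-axiom applications forces O(~v), and none forces O(v). So ~v is neither obligatory nor forbidden under these norms.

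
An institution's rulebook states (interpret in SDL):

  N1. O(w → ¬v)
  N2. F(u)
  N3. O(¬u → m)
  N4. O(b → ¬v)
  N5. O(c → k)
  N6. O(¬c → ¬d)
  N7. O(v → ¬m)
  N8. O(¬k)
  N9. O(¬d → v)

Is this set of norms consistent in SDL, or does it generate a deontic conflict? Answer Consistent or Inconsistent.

Inconsistent

Premise 2 is F(u), i.e. O(¬u).
From O(¬u) and premise 3, O(¬u → m), we obtain O(m).
Premise 7, O(v → ¬m), contraposes to O(m → ¬v); with O(m) we get O(¬v).
The contrapositive of premise 9 (O(¬d → v)) is O(¬v → d), and O(¬v) is already established, so O(d).
Premise 6 is O(¬c → ¬d); contrapositively O(d → c). Since O(d) holds, K gives O(c).
Applying K to premise 5 (O(c → k)) and O(c) yields O(k).
However, premise 8 gives O(¬k).
We now have both O(k) and O(¬k) — k is simultaneously obligatory and forbidden, violating the D-axiom.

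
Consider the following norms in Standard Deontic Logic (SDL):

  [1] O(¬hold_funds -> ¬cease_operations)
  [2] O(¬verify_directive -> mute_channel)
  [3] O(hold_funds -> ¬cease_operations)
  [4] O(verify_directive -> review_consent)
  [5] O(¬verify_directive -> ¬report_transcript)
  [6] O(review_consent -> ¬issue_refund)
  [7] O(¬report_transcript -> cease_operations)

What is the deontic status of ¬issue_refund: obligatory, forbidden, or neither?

Obligatory

Premises 3 and 1 cover both cases: O(hold_funds -> ¬cease_operations) and O(¬hold_funds -> ¬cease_operations). Since hold_funds ∨ ¬hold_funds is a tautology, O(¬cease_operations) follows.
Premise 7 is O(¬report_transcript -> cease_operations); contrapositively O(¬cease_operations -> report_transcript). Since O(¬cease_operations) holds, K gives O(report_transcript).
The contrapositive of premise 5 (O(¬verify_directive -> ¬report_transcript)) is O(report_transcript -> verify_directive), and O(report_transcript) is already established, so O(verify_directive).
From O(verify_directive) and premise 4, O(verify_directive -> review_consent), we obtain O(review_consent).
Applying K to premise 6 (O(review_consent -> ¬issue_refund)) and O(review_consent) yields O(¬issue_refund).
Premise 2 does not contribute to this derivation.
Hence ¬issue_refund is obligatory.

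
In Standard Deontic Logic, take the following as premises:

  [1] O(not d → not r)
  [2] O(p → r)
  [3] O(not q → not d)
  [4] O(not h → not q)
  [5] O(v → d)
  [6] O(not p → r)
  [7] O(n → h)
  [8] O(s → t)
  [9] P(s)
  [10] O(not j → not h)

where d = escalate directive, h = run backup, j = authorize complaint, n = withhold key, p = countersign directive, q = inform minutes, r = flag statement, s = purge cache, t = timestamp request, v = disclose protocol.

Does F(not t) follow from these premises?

No

Premise 8 is O(s → t), but O(s) is not derivable from the premises (the permission P(s) asserts only not O(not s), not O(s)), so it does not yield O(t).
No other premise forces O(t). An ideal world satisfying every premise can still have not t true, so F(not t) is not derivable.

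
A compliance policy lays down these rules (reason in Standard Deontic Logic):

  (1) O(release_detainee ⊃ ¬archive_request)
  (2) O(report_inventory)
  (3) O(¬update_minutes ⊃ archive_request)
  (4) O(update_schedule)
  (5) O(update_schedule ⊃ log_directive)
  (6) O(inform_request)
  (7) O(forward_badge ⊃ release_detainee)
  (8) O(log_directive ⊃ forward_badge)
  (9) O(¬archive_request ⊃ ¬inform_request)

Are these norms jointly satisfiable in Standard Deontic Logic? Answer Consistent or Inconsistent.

Inconsistent

Premise 6 states O(inform_request) outright.
The contrapositive of premise 9 (O(¬archive_request ⊃ ¬inform_request)) is O(inform_request ⊃ archive_request), and O(inform_request) is already established, so O(archive_request).
The contrapositive of premise 1 (O(release_detainee ⊃ ¬archive_request)) is O(archive_request ⊃ ¬release_detainee), and O(archive_request) is already established, so O(¬release_detainee).
The contrapositive of premise 7 (O(forward_badge ⊃ release_detainee)) is O(¬release_detainee ⊃ ¬forward_badge), and O(¬release_detainee) is already established, so O(¬forward_badge).
Premise 8 is O(log_directive ⊃ forward_badge); contrapositively O(¬forward_badge ⊃ ¬log_directive). Since O(¬forward_badge) holds, K gives O(¬log_directive).
Premise 5 is O(update_schedule ⊃ log_directive); contrapositively O(¬log_directive ⊃ ¬update_schedule). Since O(¬log_directive) holds, K gives O(¬update_schedule).
However, premise 4 gives O(update_schedule).
We now have both O(¬update_schedule) and O(update_schedule) — update_schedule is simultaneously obligatory and forbidden, violating the D-axiom.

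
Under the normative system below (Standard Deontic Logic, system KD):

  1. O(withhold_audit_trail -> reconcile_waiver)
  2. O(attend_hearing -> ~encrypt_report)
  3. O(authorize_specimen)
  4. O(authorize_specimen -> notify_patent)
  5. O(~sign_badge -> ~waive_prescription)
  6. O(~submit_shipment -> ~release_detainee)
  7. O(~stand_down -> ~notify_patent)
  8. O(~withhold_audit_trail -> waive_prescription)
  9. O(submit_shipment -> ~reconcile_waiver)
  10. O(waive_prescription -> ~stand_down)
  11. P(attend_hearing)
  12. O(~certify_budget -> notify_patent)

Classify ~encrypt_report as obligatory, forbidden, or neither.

Neither

Premise 2 is O(attend_hearing -> ~encrypt_report), but O(attend_hearing) is not derivable from the premises (the permission P(attend_hearing) asserts only ~O(~attend_hearing), not O(attend_hearing)), so it does not yield O(~encrypt_report).
No premise or chain of K-axiom applications forces O(~encrypt_report), and none forces O(encrypt_report). So ~encrypt_report is neither obligatory nor forbidden under these norms.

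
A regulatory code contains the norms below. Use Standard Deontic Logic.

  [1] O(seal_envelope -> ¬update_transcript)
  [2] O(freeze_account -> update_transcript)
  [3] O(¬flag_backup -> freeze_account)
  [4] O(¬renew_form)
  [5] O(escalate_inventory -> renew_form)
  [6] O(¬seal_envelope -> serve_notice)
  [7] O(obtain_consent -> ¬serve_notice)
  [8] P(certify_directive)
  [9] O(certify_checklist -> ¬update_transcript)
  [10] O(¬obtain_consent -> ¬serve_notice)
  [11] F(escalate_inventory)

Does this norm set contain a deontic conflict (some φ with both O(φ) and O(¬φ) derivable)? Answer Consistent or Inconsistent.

Premise 5 is O(escalate_inventory -> renew_form), but O(escalate_inventory) is not derivable from the premises, so it does not yield O(renew_form).
So O(renew_form) is not derivable, and the apparent clash with O(¬renew_form) does not arise.
A world satisfying every obligation exists (e.g. certify_checklist=false, certify_directive=false, escalate_inventory=false, flag_backup=true, freeze_account=false, obtain_consent=false, renew_form=false, seal_envelope=true, serve_notice=false, update_transcript=false); no atom is both obligatory and forbidden, so the set is consistent.

Consistent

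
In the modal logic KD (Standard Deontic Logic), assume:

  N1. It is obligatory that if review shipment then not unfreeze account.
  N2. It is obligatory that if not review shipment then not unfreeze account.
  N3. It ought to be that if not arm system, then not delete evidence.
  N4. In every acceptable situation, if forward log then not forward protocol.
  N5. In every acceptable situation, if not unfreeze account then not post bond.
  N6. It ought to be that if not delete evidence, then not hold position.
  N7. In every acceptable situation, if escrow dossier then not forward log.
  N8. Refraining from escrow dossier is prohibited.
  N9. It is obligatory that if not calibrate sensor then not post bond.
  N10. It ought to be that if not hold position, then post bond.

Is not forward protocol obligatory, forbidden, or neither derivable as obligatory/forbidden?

Neither

Premise 4 is O(forward_log → ¬forward_protocol), but O(forward_log) is not derivable from the premises, so it does not yield O(¬forward_protocol).
No premise or chain of K-axiom applications forces O(¬forward_protocol), and none forces O(forward_protocol). So ¬forward_protocol is neither obligatory nor forbidden under these norms.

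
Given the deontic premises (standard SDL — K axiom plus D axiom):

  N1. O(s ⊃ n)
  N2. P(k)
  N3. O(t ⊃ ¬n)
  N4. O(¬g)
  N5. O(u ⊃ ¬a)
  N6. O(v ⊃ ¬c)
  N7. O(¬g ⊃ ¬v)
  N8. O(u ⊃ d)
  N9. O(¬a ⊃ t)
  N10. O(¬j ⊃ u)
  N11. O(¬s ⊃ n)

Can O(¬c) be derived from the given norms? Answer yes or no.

Premise 6 is O(v ⊃ ¬c), but O(v) is not derivable from the premises, so it does not yield O(¬c).
No other premise forces O(¬c). An ideal world satisfying every premise can still have ¬c false, so O(¬c) is not derivable.

No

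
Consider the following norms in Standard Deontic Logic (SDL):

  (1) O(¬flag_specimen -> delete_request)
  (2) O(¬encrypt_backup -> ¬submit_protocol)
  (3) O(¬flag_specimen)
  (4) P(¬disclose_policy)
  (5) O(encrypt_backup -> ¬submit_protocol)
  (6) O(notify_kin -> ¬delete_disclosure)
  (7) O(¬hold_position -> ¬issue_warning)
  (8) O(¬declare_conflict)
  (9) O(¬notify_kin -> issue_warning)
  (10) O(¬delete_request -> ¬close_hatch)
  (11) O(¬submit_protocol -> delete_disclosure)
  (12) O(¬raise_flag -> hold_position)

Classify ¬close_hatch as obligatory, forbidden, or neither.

Neither

Premise 10 is O(¬delete_request -> ¬close_hatch), but O(¬delete_request) is not derivable from the premises, so it does not yield O(¬close_hatch).
No premise or chain of K-axiom applications forces O(¬close_hatch), and none forces O(close_hatch). So ¬close_hatch is neither obligatory nor forbidden under these norms.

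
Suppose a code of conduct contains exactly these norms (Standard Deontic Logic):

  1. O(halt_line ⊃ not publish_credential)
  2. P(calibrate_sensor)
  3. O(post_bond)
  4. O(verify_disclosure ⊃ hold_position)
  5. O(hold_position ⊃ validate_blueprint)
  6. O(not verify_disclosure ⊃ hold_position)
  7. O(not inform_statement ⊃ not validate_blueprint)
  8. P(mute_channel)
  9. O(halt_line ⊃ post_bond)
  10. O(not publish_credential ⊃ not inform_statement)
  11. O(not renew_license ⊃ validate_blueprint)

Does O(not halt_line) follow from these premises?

Yes

Premises 4 and 6 are O(verify_disclosure ⊃ hold_position) and O(not verify_disclosure ⊃ hold_position); every ideal world satisfies verify_disclosure or not verify_disclosure, so in either case hold_position holds — hence O(hold_position).
From O(hold_position) and premise 5, O(hold_position ⊃ validate_blueprint), we obtain O(validate_blueprint).
Premise 7, O(not inform_statement ⊃ not validate_blueprint), contraposes to O(validate_blueprint ⊃ inform_statement); with O(validate_blueprint) we get O(inform_statement).
Premise 10, O(not publish_credential ⊃ not inform_statement), contraposes to O(inform_statement ⊃ publish_credential); with O(inform_statement) we get O(publish_credential).
Premise 1, O(halt_line ⊃ not publish_credential), contraposes to O(publish_credential ⊃ not halt_line); with O(publish_credential) we get O(not halt_line).
Premises 2, 3, 8, 9, 11 do not contribute to this derivation.
So O(not halt_line) follows.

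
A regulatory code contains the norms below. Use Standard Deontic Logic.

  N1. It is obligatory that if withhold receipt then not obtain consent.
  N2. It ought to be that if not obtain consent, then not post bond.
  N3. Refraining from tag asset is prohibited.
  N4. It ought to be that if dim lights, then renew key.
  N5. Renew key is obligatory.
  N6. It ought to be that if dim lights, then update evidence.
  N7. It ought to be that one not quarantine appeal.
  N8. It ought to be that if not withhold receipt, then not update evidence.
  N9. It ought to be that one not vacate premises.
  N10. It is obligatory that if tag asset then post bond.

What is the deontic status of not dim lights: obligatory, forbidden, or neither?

Premise 3 is F(¬tag_asset), i.e. O(tag_asset).
Premise 10 is O(tag_asset → post_bond); since O(tag_asset), deontic closure gives O(post_bond).
The contrapositive of premise 2 (O(¬obtain_consent → ¬post_bond)) is O(post_bond → obtain_consent), and O(post_bond) is already established, so O(obtain_consent).
The contrapositive of premise 1 (O(withhold_receipt → ¬obtain_consent)) is O(obtain_consent → ¬withhold_receipt), and O(obtain_consent) is already established, so O(¬withhold_receipt).
With premise 8, O(¬withhold_receipt → ¬update_evidence), the K-axiom yields O(¬update_evidence).
Premise 6, O(dim_lights → update_evidence), contraposes to O(¬update_evidence → ¬dim_lights); with O(¬update_evidence) we get O(¬dim_lights).
Premises 4, 5, 7, 9 do not contribute to this derivation.
Hence ¬dim_lights is obligatory.

Obligatory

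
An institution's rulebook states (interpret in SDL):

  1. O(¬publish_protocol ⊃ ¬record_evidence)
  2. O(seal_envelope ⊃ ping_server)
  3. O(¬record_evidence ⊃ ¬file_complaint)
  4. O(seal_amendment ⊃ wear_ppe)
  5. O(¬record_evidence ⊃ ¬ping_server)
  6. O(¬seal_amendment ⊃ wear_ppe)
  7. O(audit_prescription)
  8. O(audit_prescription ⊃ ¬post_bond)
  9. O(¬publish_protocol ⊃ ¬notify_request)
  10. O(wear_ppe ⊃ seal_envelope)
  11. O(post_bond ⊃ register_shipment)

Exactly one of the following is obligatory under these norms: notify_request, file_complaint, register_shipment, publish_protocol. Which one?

Premises 4 and 6 cover both cases: O(seal_amendment ⊃ wear_ppe) and O(¬seal_amendment ⊃ wear_ppe). Since seal_amendment ∨ ¬seal_amendment is a tautology, O(wear_ppe) follows.
Applying K to premise 10 (O(wear_ppe ⊃ seal_envelope)) and O(wear_ppe) yields O(seal_envelope).
With premise 2, O(seal_envelope ⊃ ping_server), the K-axiom yields O(ping_server).
The contrapositive of premise 5 (O(¬record_evidence ⊃ ¬ping_server)) is O(ping_server ⊃ record_evidence), and O(ping_server) is already established, so O(record_evidence).
The contrapositive of premise 1 (O(¬publish_protocol ⊃ ¬record_evidence)) is O(record_evidence ⊃ publish_protocol), and O(record_evidence) is already established, so O(publish_protocol).
So O(publish_protocol) holds — publish_protocol is obligatory. None of the other listed options is made obligatory by any chain of premises.

publish_protocol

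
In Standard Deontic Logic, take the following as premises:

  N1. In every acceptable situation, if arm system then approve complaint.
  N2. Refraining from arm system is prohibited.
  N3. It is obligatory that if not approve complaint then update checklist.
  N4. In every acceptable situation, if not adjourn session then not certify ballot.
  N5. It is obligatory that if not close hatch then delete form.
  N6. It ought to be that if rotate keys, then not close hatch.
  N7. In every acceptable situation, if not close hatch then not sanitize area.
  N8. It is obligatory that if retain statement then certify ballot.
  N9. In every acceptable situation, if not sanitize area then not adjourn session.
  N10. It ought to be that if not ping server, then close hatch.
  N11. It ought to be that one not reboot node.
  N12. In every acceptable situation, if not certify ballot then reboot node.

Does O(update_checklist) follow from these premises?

Premise 3 is O(¬approve_complaint → update_checklist), but O(¬approve_complaint) is not derivable from the premises, so it does not yield O(update_checklist).
No other premise forces O(update_checklist). An ideal world satisfying every premise can still have update_checklist false, so O(update_checklist) is not derivable.

No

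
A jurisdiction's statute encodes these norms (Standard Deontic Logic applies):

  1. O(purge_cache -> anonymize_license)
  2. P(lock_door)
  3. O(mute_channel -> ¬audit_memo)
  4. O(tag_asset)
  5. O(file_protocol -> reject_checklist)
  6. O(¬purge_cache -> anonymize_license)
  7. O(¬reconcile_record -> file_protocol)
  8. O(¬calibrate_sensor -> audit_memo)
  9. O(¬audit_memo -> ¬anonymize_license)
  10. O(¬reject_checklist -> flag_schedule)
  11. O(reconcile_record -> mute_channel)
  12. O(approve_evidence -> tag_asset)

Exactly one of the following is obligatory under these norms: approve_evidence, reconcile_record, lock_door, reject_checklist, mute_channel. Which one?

Premises 1 and 6 are O(purge_cache -> anonymize_license) and O(¬purge_cache -> anonymize_license); every ideal world satisfies purge_cache or ¬purge_cache, so in either case anonymize_license holds — hence O(anonymize_license).
Premise 9, O(¬audit_memo -> ¬anonymize_license), contraposes to O(anonymize_license -> audit_memo); with O(anonymize_license) we get O(audit_memo).
Premise 3 is O(mute_channel -> ¬audit_memo); contrapositively O(audit_memo -> ¬mute_channel). Since O(audit_memo) holds, K gives O(¬mute_channel).
Premise 11 is O(reconcile_record -> mute_channel); contrapositively O(¬mute_channel -> ¬reconcile_record). Since O(¬mute_channel) holds, K gives O(¬reconcile_record).
From O(¬reconcile_record) and premise 7, O(¬reconcile_record -> file_protocol), we obtain O(file_protocol).
Premise 5 is O(file_protocol -> reject_checklist); since O(file_protocol), deontic closure gives O(reject_checklist).
So O(reject_checklist) holds — reject_checklist is obligatory. None of the other listed options is made obligatory by any chain of premises.

reject_checklist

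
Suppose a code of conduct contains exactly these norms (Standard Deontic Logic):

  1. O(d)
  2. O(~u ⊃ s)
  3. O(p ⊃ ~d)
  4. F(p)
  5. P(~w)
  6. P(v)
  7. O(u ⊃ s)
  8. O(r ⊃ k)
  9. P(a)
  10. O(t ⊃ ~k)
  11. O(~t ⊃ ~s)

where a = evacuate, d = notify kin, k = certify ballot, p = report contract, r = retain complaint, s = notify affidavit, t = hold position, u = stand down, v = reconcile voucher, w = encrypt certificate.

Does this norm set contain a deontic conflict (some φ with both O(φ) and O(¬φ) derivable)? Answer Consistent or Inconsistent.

Consistent

Premise 3 is O(p ⊃ ~d), but O(p) is not derivable from the premises, so it does not yield O(~d).
So O(~d) is not derivable, and the apparent clash with O(d) does not arise.
A world satisfying every obligation exists (e.g. a=false, d=true, k=false, p=false, r=false, s=true, t=true, u=false, v=false, w=false); no atom is both obligatory and forbidden, so the set is consistent.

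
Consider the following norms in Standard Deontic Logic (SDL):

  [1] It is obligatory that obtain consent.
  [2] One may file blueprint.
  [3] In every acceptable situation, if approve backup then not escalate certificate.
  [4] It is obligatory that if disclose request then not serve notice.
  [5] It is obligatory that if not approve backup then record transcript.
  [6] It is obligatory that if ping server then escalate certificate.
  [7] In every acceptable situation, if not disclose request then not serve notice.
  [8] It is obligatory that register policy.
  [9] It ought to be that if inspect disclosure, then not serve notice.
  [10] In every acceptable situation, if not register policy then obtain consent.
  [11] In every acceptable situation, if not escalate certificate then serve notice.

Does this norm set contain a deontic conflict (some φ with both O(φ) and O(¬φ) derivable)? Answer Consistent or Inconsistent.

Consistent

Premise 10 is O(¬register_policy → obtain_consent); even if O(obtain_consent) held, inferring O(¬register_policy) would be affirming the consequent — invalid.
So O(¬register_policy) is not derivable, and the apparent clash with O(register_policy) does not arise.
A world satisfying every obligation exists (e.g. approve_backup=false, disclose_request=false, escalate_certificate=true, file_blueprint=false, inspect_disclosure=false, obtain_consent=true, ping_server=false, record_transcript=true, register_policy=true, serve_notice=false); no atom is both obligatory and forbidden, so the set is consistent.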